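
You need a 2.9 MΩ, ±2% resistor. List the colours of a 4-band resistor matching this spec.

red, white, green, red

2900000 Ω = 29 × 10^5.
2 → red
9 → white
Multiplier 10^5 → green.
±2% tolerance → red.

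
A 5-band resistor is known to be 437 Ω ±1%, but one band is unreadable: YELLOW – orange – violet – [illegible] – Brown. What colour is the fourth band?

437 Ω = 437 × 10^0.
The fourth band is the multiplier, 10^0, which is black.

black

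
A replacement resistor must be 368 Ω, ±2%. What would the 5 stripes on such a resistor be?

orange, blue, grey, black, red

368 Ω = 368 × 10^0.
3 → orange
6 → blue
8 → grey
Multiplier 10^0 → black.
±2% tolerance → red.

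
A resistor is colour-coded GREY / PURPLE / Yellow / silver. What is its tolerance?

±10%

The last band, silver, is the tolerance band.
Silver corresponds to ±10%.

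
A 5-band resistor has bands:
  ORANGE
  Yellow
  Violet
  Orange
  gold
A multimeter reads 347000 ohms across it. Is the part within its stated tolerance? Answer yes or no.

yes

Orange → 3 (first significant figure)
Yellow → 4 (second significant figure)
Violet → 7 (third significant figure)
Orange → ×10^3 multiplier
Gold → ±5% tolerance
347 × 1000 = 347000 Ω
Allowed range: 329650 Ω to 364350 Ω.
347000 ohms lies inside that range.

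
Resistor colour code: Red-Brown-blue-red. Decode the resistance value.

Red → 2 (first significant figure)
Brown → 1 (second significant figure)
Blue → ×10^6 multiplier
21 × 1000000 = 21000000 Ω

21000000 Ω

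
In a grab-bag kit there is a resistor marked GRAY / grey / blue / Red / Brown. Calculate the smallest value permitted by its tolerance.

87714 Ω

Grey → 8 (first significant figure)
Grey → 8 (second significant figure)
Blue → 6 (third significant figure)
Red → ×10^2 multiplier
Brown → ±1% tolerance
886 × 100 = 88600 Ω
Smallest = 88600 × (1 − 1/100) = 87714 Ω.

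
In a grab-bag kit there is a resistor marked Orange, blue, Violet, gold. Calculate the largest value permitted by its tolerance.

Orange → 3 (first significant figure)
Blue → 6 (second significant figure)
Violet → ×10^7 multiplier
Gold → ±5% tolerance
36 × 10000000 = 360000000 Ω
Largest = 360000000 × (1 + 5/100) = 378000000 Ω.

378000000 Ω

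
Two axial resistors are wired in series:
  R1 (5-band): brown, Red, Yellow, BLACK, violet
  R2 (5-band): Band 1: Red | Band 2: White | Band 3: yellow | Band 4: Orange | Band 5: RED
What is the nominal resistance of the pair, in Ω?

R1: brown, red, yellow → 124; black ×1 → 124 Ω.
R2: red, white, yellow → 294; orange ×10^3 → 294000 Ω.
Series: 124 + 294000 = 294124 Ω.

294124 Ω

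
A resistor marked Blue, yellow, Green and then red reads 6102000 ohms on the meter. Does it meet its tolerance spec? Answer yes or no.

no

Blue → 6 (first significant figure)
Yellow → 4 (second significant figure)
Green → ×10^5 multiplier
Red → ±2% tolerance
64 × 100000 = 6400000 Ω
Allowed range: 6272000 Ω to 6528000 Ω.
6102000 ohms lies outside that range.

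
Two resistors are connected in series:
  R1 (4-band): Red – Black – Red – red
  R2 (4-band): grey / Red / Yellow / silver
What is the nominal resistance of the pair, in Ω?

R1: red, black → 20; red ×10^2 → 2000 Ω.
R2: grey, red → 82; yellow ×10^4 → 820000 Ω.
Series: 2000 + 820000 = 822000 Ω.

822000 Ω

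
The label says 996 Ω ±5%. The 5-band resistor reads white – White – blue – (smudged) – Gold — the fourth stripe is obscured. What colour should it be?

black

996 Ω = 996 × 10^0.
The fourth band is the multiplier, 10^0, which is black.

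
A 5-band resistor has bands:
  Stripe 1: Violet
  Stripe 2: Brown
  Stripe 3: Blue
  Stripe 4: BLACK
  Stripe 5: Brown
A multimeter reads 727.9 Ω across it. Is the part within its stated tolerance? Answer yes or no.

no

Violet → 7 (first significant figure)
Brown → 1 (second significant figure)
Blue → 6 (third significant figure)
Black → ×1 multiplier
Brown → ±1% tolerance
716 × 1 = 716 Ω
Allowed range: 708.84 Ω to 723.16 Ω.
727.9 Ω lies outside that range.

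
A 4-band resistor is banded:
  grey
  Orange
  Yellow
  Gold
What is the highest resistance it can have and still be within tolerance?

Grey → 8 (first significant figure)
Orange → 3 (second significant figure)
Yellow → ×10^4 multiplier
Gold → ±5% tolerance
83 × 10000 = 830000 Ω
Highest = 830000 × (1 + 5/100) = 871500 Ω.

871500 Ω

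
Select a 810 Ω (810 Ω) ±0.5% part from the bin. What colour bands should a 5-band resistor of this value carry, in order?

810 Ω = 810 × 10^0.
8 → grey
1 → brown
0 → black
Multiplier 10^0 → black.
±0.5% tolerance → green.

grey, brown, black, black, green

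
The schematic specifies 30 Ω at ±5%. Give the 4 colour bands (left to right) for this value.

orange, black, black, gold

30 Ω = 30 × 10^0.
3 → orange
0 → black
Multiplier 10^0 → black.
±5% tolerance → gold.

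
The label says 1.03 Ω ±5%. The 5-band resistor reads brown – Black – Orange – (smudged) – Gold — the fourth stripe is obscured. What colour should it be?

1.03 Ω = 103 × 10^-2.
The fourth band is the multiplier, 10^-2, which is silver.

silver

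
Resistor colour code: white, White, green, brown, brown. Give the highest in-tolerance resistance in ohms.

White → 9 (first significant figure)
White → 9 (second significant figure)
Green → 5 (third significant figure)
Brown → ×10 multiplier
Brown → ±1% tolerance
995 × 10 = 9950 Ω
Highest = 9950 × (1 + 1/100) = 10049.5 Ω.

10049.5 Ω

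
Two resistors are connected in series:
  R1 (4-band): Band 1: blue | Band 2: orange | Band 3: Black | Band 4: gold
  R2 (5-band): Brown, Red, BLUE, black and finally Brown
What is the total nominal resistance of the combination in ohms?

R1: blue, orange → 63; black ×1 → 63 Ω.
R2: brown, red, blue → 126; black ×1 → 126 Ω.
Series: 63 + 126 = 189 Ω.

189 Ω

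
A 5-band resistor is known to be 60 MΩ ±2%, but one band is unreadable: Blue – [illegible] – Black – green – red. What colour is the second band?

black

60000000 Ω = 600 × 10^5.
The second band gives digit 0 of the significand, and 0 is black.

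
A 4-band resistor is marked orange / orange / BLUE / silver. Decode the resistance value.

33000000 Ω

Orange → 3 (first significant figure)
Orange → 3 (second significant figure)
Blue → ×10^6 multiplier
33 × 1000000 = 33000000 Ω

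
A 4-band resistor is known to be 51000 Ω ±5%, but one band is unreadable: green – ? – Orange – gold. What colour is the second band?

51000 Ω = 51 × 10^3.
The second band gives digit 1 of the significand, and 1 is brown.

brown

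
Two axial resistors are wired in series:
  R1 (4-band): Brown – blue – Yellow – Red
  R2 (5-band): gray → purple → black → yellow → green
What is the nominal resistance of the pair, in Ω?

R1: brown, blue → 16; yellow ×10^4 → 160000 Ω.
R2: grey, violet, black → 870; yellow ×10^4 → 8700000 Ω.
Series: 160000 + 8700000 = 8860000 Ω.

8860000 Ω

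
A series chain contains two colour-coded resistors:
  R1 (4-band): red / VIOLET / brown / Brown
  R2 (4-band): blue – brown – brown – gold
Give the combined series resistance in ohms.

R1: red, violet → 27; brown ×10 → 270 Ω.
R2: blue, brown → 61; brown ×10 → 610 Ω.
Series: 270 + 610 = 880 Ω.

880 Ω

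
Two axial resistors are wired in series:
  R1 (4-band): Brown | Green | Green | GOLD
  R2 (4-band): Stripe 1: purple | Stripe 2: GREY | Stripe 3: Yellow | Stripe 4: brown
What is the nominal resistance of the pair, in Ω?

2280000 Ω

R1: brown, green → 15; green ×10^5 → 1500000 Ω.
R2: violet, grey → 78; yellow ×10^4 → 780000 Ω.
Series: 1500000 + 780000 = 2280000 Ω.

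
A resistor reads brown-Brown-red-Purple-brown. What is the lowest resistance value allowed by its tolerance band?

Brown → 1 (first significant figure)
Brown → 1 (second significant figure)
Red → 2 (third significant figure)
Violet → ×10^7 multiplier
Brown → ±1% tolerance
112 × 10000000 = 1120000000 Ω
Lowest = 1120000000 × (1 − 1/100) = 1108800000 Ω.

1108800000 Ω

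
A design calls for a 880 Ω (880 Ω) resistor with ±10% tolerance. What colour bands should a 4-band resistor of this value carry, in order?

grey, grey, brown, silver

880 Ω = 88 × 10^1.
8 → grey
8 → grey
Multiplier 10^1 → brown.
±10% tolerance → silver.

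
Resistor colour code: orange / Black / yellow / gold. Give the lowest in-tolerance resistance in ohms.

285000 Ω

Orange → 3 (first significant figure)
Black → 0 (second significant figure)
Yellow → ×10^4 multiplier
Gold → ±5% tolerance
30 × 10000 = 300000 Ω
Lowest = 300000 × (1 − 5/100) = 285000 Ω.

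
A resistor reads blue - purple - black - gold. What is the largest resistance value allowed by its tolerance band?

70.35 Ω

Blue → 6 (first significant figure)
Violet → 7 (second significant figure)
Black → ×1 multiplier
Gold → ±5% tolerance
67 × 1 = 67 Ω
Largest = 67 × (1 + 5/100) = 70.35 Ω.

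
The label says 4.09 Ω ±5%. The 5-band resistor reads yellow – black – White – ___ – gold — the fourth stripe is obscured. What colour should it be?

4.09 Ω = 409 × 10^-2.
The fourth band is the multiplier, 10^-2, which is silver.

silver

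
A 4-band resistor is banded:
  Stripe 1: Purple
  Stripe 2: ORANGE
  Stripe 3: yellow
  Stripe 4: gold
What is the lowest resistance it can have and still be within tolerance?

Violet → 7 (first significant figure)
Orange → 3 (second significant figure)
Yellow → ×10^4 multiplier
Gold → ±5% tolerance
73 × 10000 = 730000 Ω
Lowest = 730000 × (1 − 5/100) = 693500 Ω.

693500 Ω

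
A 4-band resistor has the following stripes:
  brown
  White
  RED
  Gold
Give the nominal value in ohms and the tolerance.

Brown → 1 (first significant figure)
White → 9 (second significant figure)
Red → ×10^2 multiplier
Gold → ±5% tolerance
19 × 100 = 1900 Ω

1900 Ω ±5%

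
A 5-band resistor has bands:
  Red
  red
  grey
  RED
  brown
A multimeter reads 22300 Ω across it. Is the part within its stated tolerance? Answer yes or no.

no

Red → 2 (first significant figure)
Red → 2 (second significant figure)
Grey → 8 (third significant figure)
Red → ×10^2 multiplier
Brown → ±1% tolerance
228 × 100 = 22800 Ω
Allowed range: 22572 Ω to 23028 Ω.
22300 Ω lies outside that range.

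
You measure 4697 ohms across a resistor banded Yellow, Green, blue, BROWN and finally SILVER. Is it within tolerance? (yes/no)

yes

Yellow → 4 (first significant figure)
Green → 5 (second significant figure)
Blue → 6 (third significant figure)
Brown → ×10 multiplier
Silver → ±10% tolerance
456 × 10 = 4560 Ω
Allowed range: 4104 Ω to 5016 Ω.
4697 ohms lies inside that range.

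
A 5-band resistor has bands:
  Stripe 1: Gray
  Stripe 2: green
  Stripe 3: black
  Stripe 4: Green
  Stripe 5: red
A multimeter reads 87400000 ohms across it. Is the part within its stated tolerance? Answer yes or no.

no

Grey → 8 (first significant figure)
Green → 5 (second significant figure)
Black → 0 (third significant figure)
Green → ×10^5 multiplier
Red → ±2% tolerance
850 × 100000 = 85000000 Ω
Allowed range: 83300000 Ω to 86700000 Ω.
87400000 ohms lies outside that range.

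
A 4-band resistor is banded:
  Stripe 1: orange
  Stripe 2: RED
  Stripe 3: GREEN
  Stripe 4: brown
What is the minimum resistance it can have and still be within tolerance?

Orange → 3 (first significant figure)
Red → 2 (second significant figure)
Green → ×10^5 multiplier
Brown → ±1% tolerance
32 × 100000 = 3200000 Ω
Minimum = 3200000 × (1 − 1/100) = 3168000 Ω.

3168000 Ω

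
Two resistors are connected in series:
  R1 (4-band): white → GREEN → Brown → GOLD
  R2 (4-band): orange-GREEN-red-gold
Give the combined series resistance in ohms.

4450 Ω

R1: white, green → 95; brown ×10 → 950 Ω.
R2: orange, green → 35; red ×10^2 → 3500 Ω.
Series: 950 + 3500 = 4450 Ω.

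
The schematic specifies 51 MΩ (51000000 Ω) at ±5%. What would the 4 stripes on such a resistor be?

green, brown, blue, gold

51000000 Ω = 51 × 10^6.
5 → green
1 → brown
Multiplier 10^6 → blue.
±5% tolerance → gold.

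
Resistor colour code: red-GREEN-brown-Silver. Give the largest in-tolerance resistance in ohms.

275 Ω

Red → 2 (first significant figure)
Green → 5 (second significant figure)
Brown → ×10 multiplier
Silver → ±10% tolerance
25 × 10 = 250 Ω
Largest = 250 × (1 + 10/100) = 275 Ω.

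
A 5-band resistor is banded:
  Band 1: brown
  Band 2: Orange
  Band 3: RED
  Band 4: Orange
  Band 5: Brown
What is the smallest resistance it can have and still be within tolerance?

Brown → 1 (first significant figure)
Orange → 3 (second significant figure)
Red → 2 (third significant figure)
Orange → ×10^3 multiplier
Brown → ±1% tolerance
132 × 1000 = 132000 Ω
Smallest = 132000 × (1 − 1/100) = 130680 Ω.

130680 Ω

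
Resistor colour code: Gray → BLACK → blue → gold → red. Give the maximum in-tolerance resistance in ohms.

Grey → 8 (first significant figure)
Black → 0 (second significant figure)
Blue → 6 (third significant figure)
Gold → ×0.1 multiplier
Red → ±2% tolerance
806 × 0.1 = 80.6 Ω
Maximum = 80.6 × (1 + 2/100) = 82.212 Ω.

82.212 Ω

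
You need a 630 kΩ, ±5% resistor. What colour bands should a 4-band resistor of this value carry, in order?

630000 Ω = 63 × 10^4.
6 → blue
3 → orange
Multiplier 10^4 → yellow.
±5% tolerance → gold.

blue, orange, yellow, gold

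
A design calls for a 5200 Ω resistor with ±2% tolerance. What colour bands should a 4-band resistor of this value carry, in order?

green, red, red, red

5200 Ω = 52 × 10^2.
5 → green
2 → red
Multiplier 10^2 → red.
±2% tolerance → red.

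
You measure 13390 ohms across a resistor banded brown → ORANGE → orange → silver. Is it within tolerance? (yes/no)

yes

Brown → 1 (first significant figure)
Orange → 3 (second significant figure)
Orange → ×10^3 multiplier
Silver → ±10% tolerance
13 × 1000 = 13000 Ω
Allowed range: 11700 Ω to 14300 Ω.
13390 ohms lies inside that range.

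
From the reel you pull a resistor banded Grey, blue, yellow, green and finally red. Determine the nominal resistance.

Grey → 8 (first significant figure)
Blue → 6 (second significant figure)
Yellow → 4 (third significant figure)
Green → ×10^5 multiplier
864 × 100000 = 86400000 Ω

86400000 Ω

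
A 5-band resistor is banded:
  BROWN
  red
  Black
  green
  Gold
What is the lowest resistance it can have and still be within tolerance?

11400000 Ω

Brown → 1 (first significant figure)
Red → 2 (second significant figure)
Black → 0 (third significant figure)
Green → ×10^5 multiplier
Gold → ±5% tolerance
120 × 100000 = 12000000 Ω
Lowest = 12000000 × (1 − 5/100) = 11400000 Ω.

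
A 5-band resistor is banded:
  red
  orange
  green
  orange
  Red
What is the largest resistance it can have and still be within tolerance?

Red → 2 (first significant figure)
Orange → 3 (second significant figure)
Green → 5 (third significant figure)
Orange → ×10^3 multiplier
Red → ±2% tolerance
235 × 1000 = 235000 Ω
Largest = 235000 × (1 + 2/100) = 239700 Ω.

239700 Ω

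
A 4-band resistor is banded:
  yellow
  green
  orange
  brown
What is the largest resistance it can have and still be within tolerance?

45450 Ω

Yellow → 4 (first significant figure)
Green → 5 (second significant figure)
Orange → ×10^3 multiplier
Brown → ±1% tolerance
45 × 1000 = 45000 Ω
Largest = 45000 × (1 + 1/100) = 45450 Ω.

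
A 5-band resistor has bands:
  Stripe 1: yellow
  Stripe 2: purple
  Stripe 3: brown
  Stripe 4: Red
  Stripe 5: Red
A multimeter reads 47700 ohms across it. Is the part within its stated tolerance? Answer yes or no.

Yellow → 4 (first significant figure)
Violet → 7 (second significant figure)
Brown → 1 (third significant figure)
Red → ×10^2 multiplier
Red → ±2% tolerance
471 × 100 = 47100 Ω
Allowed range: 46158 Ω to 48042 Ω.
47700 ohms lies inside that range.

yes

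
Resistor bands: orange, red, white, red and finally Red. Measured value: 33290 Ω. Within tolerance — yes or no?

yes

Orange → 3 (first significant figure)
Red → 2 (second significant figure)
White → 9 (third significant figure)
Red → ×10^2 multiplier
Red → ±2% tolerance
329 × 100 = 32900 Ω
Allowed range: 32242 Ω to 33558 Ω.
33290 Ω lies inside that range.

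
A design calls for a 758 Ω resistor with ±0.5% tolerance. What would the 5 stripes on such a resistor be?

758 Ω = 758 × 10^0.
7 → violet
5 → green
8 → grey
Multiplier 10^0 → black.
±0.5% tolerance → green.

violet, green, grey, black, green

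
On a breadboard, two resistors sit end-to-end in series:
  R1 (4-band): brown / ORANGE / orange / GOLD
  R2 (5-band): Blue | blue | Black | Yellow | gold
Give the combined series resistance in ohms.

R1: brown, orange → 13; orange ×10^3 → 13000 Ω.
R2: blue, blue, black → 660; yellow ×10^4 → 6600000 Ω.
Series: 13000 + 6600000 = 6613000 Ω.

6613000 Ω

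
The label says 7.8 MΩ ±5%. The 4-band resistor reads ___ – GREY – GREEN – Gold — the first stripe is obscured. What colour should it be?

7800000 Ω = 78 × 10^5.
The first band gives digit 7 of the significand, and 7 is violet.

violet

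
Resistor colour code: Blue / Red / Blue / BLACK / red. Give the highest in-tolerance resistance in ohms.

Blue → 6 (first significant figure)
Red → 2 (second significant figure)
Blue → 6 (third significant figure)
Black → ×1 multiplier
Red → ±2% tolerance
626 × 1 = 626 Ω
Highest = 626 × (1 + 2/100) = 638.52 Ω.

638.52 Ω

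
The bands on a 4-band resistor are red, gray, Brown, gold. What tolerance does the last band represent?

The last band, gold, is the tolerance band.
Gold corresponds to ±5%.

±5%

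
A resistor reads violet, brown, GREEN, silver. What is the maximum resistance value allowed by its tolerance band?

7810000 Ω

Violet → 7 (first significant figure)
Brown → 1 (second significant figure)
Green → ×10^5 multiplier
Silver → ±10% tolerance
71 × 100000 = 7100000 Ω
Maximum = 7100000 × (1 + 10/100) = 7810000 Ω.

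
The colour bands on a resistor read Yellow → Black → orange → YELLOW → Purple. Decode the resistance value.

4030000 Ω

Yellow → 4 (first significant figure)
Black → 0 (second significant figure)
Orange → 3 (third significant figure)
Yellow → ×10^4 multiplier
403 × 10000 = 4030000 Ω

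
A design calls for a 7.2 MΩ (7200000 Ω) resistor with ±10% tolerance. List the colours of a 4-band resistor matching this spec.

7200000 Ω = 72 × 10^5.
7 → violet
2 → red
Multiplier 10^5 → green.
±10% tolerance → silver.

violet, red, green, silver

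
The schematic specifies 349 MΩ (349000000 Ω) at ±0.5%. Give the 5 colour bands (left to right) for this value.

orange, yellow, white, blue, green

349000000 Ω = 349 × 10^6.
3 → orange
4 → yellow
9 → white
Multiplier 10^6 → blue.
±0.5% tolerance → green.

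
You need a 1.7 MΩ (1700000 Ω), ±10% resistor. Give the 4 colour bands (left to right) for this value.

brown, violet, green, silver

1700000 Ω = 17 × 10^5.
1 → brown
7 → violet
Multiplier 10^5 → green.
±10% tolerance → silver.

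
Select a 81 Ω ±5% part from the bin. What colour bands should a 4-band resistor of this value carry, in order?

grey, brown, black, gold

81 Ω = 81 × 10^0.
8 → grey
1 → brown
Multiplier 10^0 → black.
±5% tolerance → gold.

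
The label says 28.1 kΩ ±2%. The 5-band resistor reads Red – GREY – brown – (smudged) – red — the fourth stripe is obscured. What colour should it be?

28100 Ω = 281 × 10^2.
The fourth band is the multiplier, 10^2, which is red.

red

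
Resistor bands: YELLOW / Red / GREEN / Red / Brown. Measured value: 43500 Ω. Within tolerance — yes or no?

Yellow → 4 (first significant figure)
Red → 2 (second significant figure)
Green → 5 (third significant figure)
Red → ×10^2 multiplier
Brown → ±1% tolerance
425 × 100 = 42500 Ω
Allowed range: 42075 Ω to 42925 Ω.
43500 Ω lies outside that range.

no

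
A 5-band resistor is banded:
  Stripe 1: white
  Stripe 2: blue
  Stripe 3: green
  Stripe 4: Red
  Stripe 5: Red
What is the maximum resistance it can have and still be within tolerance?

98430 Ω

White → 9 (first significant figure)
Blue → 6 (second significant figure)
Green → 5 (third significant figure)
Red → ×10^2 multiplier
Red → ±2% tolerance
965 × 100 = 96500 Ω
Maximum = 96500 × (1 + 2/100) = 98430 Ω.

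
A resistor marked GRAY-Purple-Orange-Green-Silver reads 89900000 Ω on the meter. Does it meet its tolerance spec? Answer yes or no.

Grey → 8 (first significant figure)
Violet → 7 (second significant figure)
Orange → 3 (third significant figure)
Green → ×10^5 multiplier
Silver → ±10% tolerance
873 × 100000 = 87300000 Ω
Allowed range: 78570000 Ω to 96030000 Ω.
89900000 Ω lies inside that range.

yes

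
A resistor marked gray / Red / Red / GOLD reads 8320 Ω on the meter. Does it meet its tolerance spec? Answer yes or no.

Grey → 8 (first significant figure)
Red → 2 (second significant figure)
Red → ×10^2 multiplier
Gold → ±5% tolerance
82 × 100 = 8200 Ω
Allowed range: 7790 Ω to 8610 Ω.
8320 Ω lies inside that range.

yes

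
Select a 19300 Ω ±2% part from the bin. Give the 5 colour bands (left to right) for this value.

19300 Ω = 193 × 10^2.
1 → brown
9 → white
3 → orange
Multiplier 10^2 → red.
±2% tolerance → red.

brown, white, orange, red, red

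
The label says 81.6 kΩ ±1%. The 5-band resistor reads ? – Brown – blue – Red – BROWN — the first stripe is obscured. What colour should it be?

81600 Ω = 816 × 10^2.
The first band gives digit 8 of the significand, and 8 is grey.

grey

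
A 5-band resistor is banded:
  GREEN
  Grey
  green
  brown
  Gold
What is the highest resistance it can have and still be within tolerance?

Green → 5 (first significant figure)
Grey → 8 (second significant figure)
Green → 5 (third significant figure)
Brown → ×10 multiplier
Gold → ±5% tolerance
585 × 10 = 5850 Ω
Highest = 5850 × (1 + 5/100) = 6142.5 Ω.

6142.5 Ω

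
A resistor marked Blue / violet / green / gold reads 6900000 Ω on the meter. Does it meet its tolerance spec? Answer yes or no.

Blue → 6 (first significant figure)
Violet → 7 (second significant figure)
Green → ×10^5 multiplier
Gold → ±5% tolerance
67 × 100000 = 6700000 Ω
Allowed range: 6365000 Ω to 7035000 Ω.
6900000 Ω lies inside that range.

yes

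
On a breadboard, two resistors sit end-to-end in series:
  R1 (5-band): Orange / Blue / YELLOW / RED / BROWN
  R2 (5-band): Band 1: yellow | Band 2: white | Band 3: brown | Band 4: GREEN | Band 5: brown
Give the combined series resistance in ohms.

49136400 Ω

R1: orange, blue, yellow → 364; red ×10^2 → 36400 Ω.
R2: yellow, white, brown → 491; green ×10^5 → 49100000 Ω.
Series: 36400 + 49100000 = 49136400 Ω.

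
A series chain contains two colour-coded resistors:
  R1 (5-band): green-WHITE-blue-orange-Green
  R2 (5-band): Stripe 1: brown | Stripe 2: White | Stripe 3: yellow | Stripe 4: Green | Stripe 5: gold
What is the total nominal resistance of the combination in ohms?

R1: green, white, blue → 596; orange ×10^3 → 596000 Ω.
R2: brown, white, yellow → 194; green ×10^5 → 19400000 Ω.
Series: 596000 + 19400000 = 19996000 Ω.

19996000 Ω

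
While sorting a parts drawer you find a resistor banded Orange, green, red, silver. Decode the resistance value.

Orange → 3 (first significant figure)
Green → 5 (second significant figure)
Red → ×10^2 multiplier
35 × 100 = 3500 Ω

3500 Ω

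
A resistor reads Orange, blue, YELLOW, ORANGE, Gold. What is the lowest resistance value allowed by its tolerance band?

Orange → 3 (first significant figure)
Blue → 6 (second significant figure)
Yellow → 4 (third significant figure)
Orange → ×10^3 multiplier
Gold → ±5% tolerance
364 × 1000 = 364000 Ω
Lowest = 364000 × (1 − 5/100) = 345800 Ω.

345800 Ω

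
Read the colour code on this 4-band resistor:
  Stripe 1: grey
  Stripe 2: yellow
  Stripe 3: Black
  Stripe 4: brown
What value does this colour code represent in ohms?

Grey → 8 (first significant figure)
Yellow → 4 (second significant figure)
Black → ×1 multiplier
84 × 1 = 84 Ω

84 Ω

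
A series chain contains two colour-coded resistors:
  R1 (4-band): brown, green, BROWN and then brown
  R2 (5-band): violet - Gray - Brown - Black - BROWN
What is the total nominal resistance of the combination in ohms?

931 Ω

R1: brown, green → 15; brown ×10 → 150 Ω.
R2: violet, grey, brown → 781; black ×1 → 781 Ω.
Series: 150 + 781 = 931 Ω.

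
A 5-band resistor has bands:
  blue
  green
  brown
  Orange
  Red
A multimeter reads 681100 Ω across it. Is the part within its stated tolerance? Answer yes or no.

Blue → 6 (first significant figure)
Green → 5 (second significant figure)
Brown → 1 (third significant figure)
Orange → ×10^3 multiplier
Red → ±2% tolerance
651 × 1000 = 651000 Ω
Allowed range: 637980 Ω to 664020 Ω.
681100 Ω lies outside that range.

no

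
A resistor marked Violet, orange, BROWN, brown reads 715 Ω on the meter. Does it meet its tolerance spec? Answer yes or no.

Violet → 7 (first significant figure)
Orange → 3 (second significant figure)
Brown → ×10 multiplier
Brown → ±1% tolerance
73 × 10 = 730 Ω
Allowed range: 722.7 Ω to 737.3 Ω.
715 Ω lies outside that range.

no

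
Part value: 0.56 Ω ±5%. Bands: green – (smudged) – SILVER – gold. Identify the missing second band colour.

0.56 Ω = 56 × 10^-2.
The second band gives digit 6 of the significand, and 6 is blue.

blue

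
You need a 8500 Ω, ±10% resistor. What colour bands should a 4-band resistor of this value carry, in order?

grey, green, red, silver

8500 Ω = 85 × 10^2.
8 → grey
5 → green
Multiplier 10^2 → red.
±10% tolerance → silver.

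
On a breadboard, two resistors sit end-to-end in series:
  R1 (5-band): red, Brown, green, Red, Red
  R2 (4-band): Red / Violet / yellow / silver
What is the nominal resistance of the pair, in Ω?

291500 Ω

R1: red, brown, green → 215; red ×10^2 → 21500 Ω.
R2: red, violet → 27; yellow ×10^4 → 270000 Ω.
Series: 21500 + 270000 = 291500 Ω.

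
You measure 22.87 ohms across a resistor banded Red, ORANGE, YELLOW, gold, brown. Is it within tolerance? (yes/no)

no

Red → 2 (first significant figure)
Orange → 3 (second significant figure)
Yellow → 4 (third significant figure)
Gold → ×0.1 multiplier
Brown → ±1% tolerance
234 × 0.1 = 23.4 Ω
Allowed range: 23.166 Ω to 23.634 Ω.
22.87 ohms lies outside that range.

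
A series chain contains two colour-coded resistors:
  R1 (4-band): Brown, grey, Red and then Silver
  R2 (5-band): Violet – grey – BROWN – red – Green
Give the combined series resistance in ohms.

79900 Ω

R1: brown, grey → 18; red ×10^2 → 1800 Ω.
R2: violet, grey, brown → 781; red ×10^2 → 78100 Ω.
Series: 1800 + 78100 = 79900 Ω.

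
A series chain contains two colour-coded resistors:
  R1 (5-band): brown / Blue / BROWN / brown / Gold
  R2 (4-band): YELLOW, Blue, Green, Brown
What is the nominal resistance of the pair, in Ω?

R1: brown, blue, brown → 161; brown ×10 → 1610 Ω.
R2: yellow, blue → 46; green ×10^5 → 4600000 Ω.
Series: 1610 + 4600000 = 4601610 Ω.

4601610 Ω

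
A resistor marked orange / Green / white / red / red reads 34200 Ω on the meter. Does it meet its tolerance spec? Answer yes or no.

no

Orange → 3 (first significant figure)
Green → 5 (second significant figure)
White → 9 (third significant figure)
Red → ×10^2 multiplier
Red → ±2% tolerance
359 × 100 = 35900 Ω
Allowed range: 35182 Ω to 36618 Ω.
34200 Ω lies outside that range.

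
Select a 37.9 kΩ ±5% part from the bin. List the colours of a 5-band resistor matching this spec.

37900 Ω = 379 × 10^2.
3 → orange
7 → violet
9 → white
Multiplier 10^2 → red.
±5% tolerance → gold.

orange, violet, white, red, gold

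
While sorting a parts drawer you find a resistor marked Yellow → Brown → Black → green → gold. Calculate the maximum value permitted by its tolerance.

Yellow → 4 (first significant figure)
Brown → 1 (second significant figure)
Black → 0 (third significant figure)
Green → ×10^5 multiplier
Gold → ±5% tolerance
410 × 100000 = 41000000 Ω
Maximum = 41000000 × (1 + 5/100) = 43050000 Ω.

43050000 Ω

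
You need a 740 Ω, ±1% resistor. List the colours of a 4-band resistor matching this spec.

740 Ω = 74 × 10^1.
7 → violet
4 → yellow
Multiplier 10^1 → brown.
±1% tolerance → brown.

violet, yellow, brown, brown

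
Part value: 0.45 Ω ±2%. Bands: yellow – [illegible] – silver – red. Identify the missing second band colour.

0.45 Ω = 45 × 10^-2.
The second band gives digit 5 of the significand, and 5 is green.

green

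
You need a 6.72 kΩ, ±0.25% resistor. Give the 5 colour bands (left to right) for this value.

6720 Ω = 672 × 10^1.
6 → blue
7 → violet
2 → red
Multiplier 10^1 → brown.
±0.25% tolerance → blue.

blue, violet, red, brown, blue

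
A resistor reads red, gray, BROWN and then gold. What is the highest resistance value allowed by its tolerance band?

Red → 2 (first significant figure)
Grey → 8 (second significant figure)
Brown → ×10 multiplier
Gold → ±5% tolerance
28 × 10 = 280 Ω
Highest = 280 × (1 + 5/100) = 294 Ω.

294 Ω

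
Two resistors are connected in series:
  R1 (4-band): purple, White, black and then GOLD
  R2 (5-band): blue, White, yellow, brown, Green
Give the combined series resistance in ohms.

R1: violet, white → 79; black ×1 → 79 Ω.
R2: blue, white, yellow → 694; brown ×10 → 6940 Ω.
Series: 79 + 6940 = 7019 Ω.

7019 Ω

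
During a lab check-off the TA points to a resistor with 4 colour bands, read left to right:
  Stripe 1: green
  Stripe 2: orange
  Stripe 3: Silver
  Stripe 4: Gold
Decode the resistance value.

Green → 5 (first significant figure)
Orange → 3 (second significant figure)
Silver → ×0.01 multiplier
53 × 0.01 = 0.53 Ω

0.53 Ω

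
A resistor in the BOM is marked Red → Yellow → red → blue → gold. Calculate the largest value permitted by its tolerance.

Red → 2 (first significant figure)
Yellow → 4 (second significant figure)
Red → 2 (third significant figure)
Blue → ×10^6 multiplier
Gold → ±5% tolerance
242 × 1000000 = 242000000 Ω
Largest = 242000000 × (1 + 5/100) = 254100000 Ω.

254100000 Ω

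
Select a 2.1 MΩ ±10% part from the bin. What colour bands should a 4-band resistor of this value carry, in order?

2100000 Ω = 21 × 10^5.
2 → red
1 → brown
Multiplier 10^5 → green.
±10% tolerance → silver.

red, brown, green, silver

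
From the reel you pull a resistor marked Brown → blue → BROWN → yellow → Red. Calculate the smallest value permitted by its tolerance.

1577800 Ω

Brown → 1 (first significant figure)
Blue → 6 (second significant figure)
Brown → 1 (third significant figure)
Yellow → ×10^4 multiplier
Red → ±2% tolerance
161 × 10000 = 1610000 Ω
Smallest = 1610000 × (1 − 2/100) = 1577800 Ω.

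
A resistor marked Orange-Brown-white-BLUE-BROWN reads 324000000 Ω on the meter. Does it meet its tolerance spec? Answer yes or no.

Orange → 3 (first significant figure)
Brown → 1 (second significant figure)
White → 9 (third significant figure)
Blue → ×10^6 multiplier
Brown → ±1% tolerance
319 × 1000000 = 319000000 Ω
Allowed range: 315810000 Ω to 322190000 Ω.
324000000 Ω lies outside that range.

no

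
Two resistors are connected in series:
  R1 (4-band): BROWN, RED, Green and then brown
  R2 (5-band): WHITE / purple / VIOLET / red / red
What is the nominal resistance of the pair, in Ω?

R1: brown, red → 12; green ×10^5 → 1200000 Ω.
R2: white, violet, violet → 977; red ×10^2 → 97700 Ω.
Series: 1200000 + 97700 = 1297700 Ω.

1297700 Ω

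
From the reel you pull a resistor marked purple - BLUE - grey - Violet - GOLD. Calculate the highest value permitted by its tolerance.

Violet → 7 (first significant figure)
Blue → 6 (second significant figure)
Grey → 8 (third significant figure)
Violet → ×10^7 multiplier
Gold → ±5% tolerance
768 × 10000000 = 7680000000 Ω
Highest = 7680000000 × (1 + 5/100) = 8064000000 Ω.

8064000000 Ω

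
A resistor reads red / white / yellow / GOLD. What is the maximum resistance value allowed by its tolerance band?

Red → 2 (first significant figure)
White → 9 (second significant figure)
Yellow → ×10^4 multiplier
Gold → ±5% tolerance
29 × 10000 = 290000 Ω
Maximum = 290000 × (1 + 5/100) = 304500 Ω.

304500 Ω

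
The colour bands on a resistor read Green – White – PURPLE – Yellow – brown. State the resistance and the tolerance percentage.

5970000 Ω ±1%

Green → 5 (first significant figure)
White → 9 (second significant figure)
Violet → 7 (third significant figure)
Yellow → ×10^4 multiplier
Brown → ±1% tolerance
597 × 10000 = 5970000 Ω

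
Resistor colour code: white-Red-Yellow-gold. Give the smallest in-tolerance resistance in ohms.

874000 Ω

White → 9 (first significant figure)
Red → 2 (second significant figure)
Yellow → ×10^4 multiplier
Gold → ±5% tolerance
92 × 10000 = 920000 Ω
Smallest = 920000 × (1 − 5/100) = 874000 Ω.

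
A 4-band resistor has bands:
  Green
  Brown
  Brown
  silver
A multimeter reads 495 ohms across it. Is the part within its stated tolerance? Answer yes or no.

yes

Green → 5 (first significant figure)
Brown → 1 (second significant figure)
Brown → ×10 multiplier
Silver → ±10% tolerance
51 × 10 = 510 Ω
Allowed range: 459 Ω to 561 Ω.
495 ohms lies inside that range.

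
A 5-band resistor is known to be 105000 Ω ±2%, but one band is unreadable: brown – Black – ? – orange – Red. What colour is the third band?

105000 Ω = 105 × 10^3.
The third band gives digit 5 of the significand, and 5 is green.

green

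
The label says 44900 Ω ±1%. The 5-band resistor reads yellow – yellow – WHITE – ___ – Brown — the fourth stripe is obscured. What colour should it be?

red

44900 Ω = 449 × 10^2.
The fourth band is the multiplier, 10^2, which is red.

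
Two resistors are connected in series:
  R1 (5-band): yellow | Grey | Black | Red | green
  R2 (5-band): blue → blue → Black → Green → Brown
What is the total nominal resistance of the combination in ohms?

66048000 Ω

R1: yellow, grey, black → 480; red ×10^2 → 48000 Ω.
R2: blue, blue, black → 660; green ×10^5 → 66000000 Ω.
Series: 48000 + 66000000 = 66048000 Ω.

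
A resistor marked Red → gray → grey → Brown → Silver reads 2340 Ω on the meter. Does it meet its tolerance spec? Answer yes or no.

Red → 2 (first significant figure)
Grey → 8 (second significant figure)
Grey → 8 (third significant figure)
Brown → ×10 multiplier
Silver → ±10% tolerance
288 × 10 = 2880 Ω
Allowed range: 2592 Ω to 3168 Ω.
2340 Ω lies outside that range.

no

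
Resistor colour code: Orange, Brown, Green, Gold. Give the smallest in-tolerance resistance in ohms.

Orange → 3 (first significant figure)
Brown → 1 (second significant figure)
Green → ×10^5 multiplier
Gold → ±5% tolerance
31 × 100000 = 3100000 Ω
Smallest = 3100000 × (1 − 5/100) = 2945000 Ω.

2945000 Ω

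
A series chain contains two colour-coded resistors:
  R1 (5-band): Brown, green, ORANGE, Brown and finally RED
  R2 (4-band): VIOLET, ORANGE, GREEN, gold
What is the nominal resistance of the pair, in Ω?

7301530 Ω

R1: brown, green, orange → 153; brown ×10 → 1530 Ω.
R2: violet, orange → 73; green ×10^5 → 7300000 Ω.
Series: 1530 + 7300000 = 7301530 Ω.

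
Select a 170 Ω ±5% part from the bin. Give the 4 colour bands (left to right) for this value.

brown, violet, brown, gold

170 Ω = 17 × 10^1.
1 → brown
7 → violet
Multiplier 10^1 → brown.
±5% tolerance → gold.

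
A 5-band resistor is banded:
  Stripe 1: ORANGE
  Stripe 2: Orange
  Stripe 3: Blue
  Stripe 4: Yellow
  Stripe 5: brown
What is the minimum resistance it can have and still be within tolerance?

Orange → 3 (first significant figure)
Orange → 3 (second significant figure)
Blue → 6 (third significant figure)
Yellow → ×10^4 multiplier
Brown → ±1% tolerance
336 × 10000 = 3360000 Ω
Minimum = 3360000 × (1 − 1/100) = 3326400 Ω.

3326400 Ω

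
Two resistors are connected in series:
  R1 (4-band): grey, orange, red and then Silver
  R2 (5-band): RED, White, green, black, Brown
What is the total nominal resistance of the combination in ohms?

8595 Ω

R1: grey, orange → 83; red ×10^2 → 8300 Ω.
R2: red, white, green → 295; black ×1 → 295 Ω.
Series: 8300 + 295 = 8595 Ω.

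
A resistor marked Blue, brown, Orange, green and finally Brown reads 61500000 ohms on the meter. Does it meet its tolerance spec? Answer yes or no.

yes

Blue → 6 (first significant figure)
Brown → 1 (second significant figure)
Orange → 3 (third significant figure)
Green → ×10^5 multiplier
Brown → ±1% tolerance
613 × 100000 = 61300000 Ω
Allowed range: 60687000 Ω to 61913000 Ω.
61500000 ohms lies inside that range.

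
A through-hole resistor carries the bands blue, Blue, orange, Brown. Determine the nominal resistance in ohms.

Blue → 6 (first significant figure)
Blue → 6 (second significant figure)
Orange → ×10^3 multiplier
66 × 1000 = 66000 Ω

66000 Ω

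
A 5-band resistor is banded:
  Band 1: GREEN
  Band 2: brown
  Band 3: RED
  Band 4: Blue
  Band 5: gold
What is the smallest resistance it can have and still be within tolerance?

486400000 Ω

Green → 5 (first significant figure)
Brown → 1 (second significant figure)
Red → 2 (third significant figure)
Blue → ×10^6 multiplier
Gold → ±5% tolerance
512 × 1000000 = 512000000 Ω
Smallest = 512000000 × (1 − 5/100) = 486400000 Ω.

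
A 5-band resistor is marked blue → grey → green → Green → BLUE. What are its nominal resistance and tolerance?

Blue → 6 (first significant figure)
Grey → 8 (second significant figure)
Green → 5 (third significant figure)
Green → ×10^5 multiplier
Blue → ±0.25% tolerance
685 × 100000 = 68500000 Ω

68500000 Ω ±0.25%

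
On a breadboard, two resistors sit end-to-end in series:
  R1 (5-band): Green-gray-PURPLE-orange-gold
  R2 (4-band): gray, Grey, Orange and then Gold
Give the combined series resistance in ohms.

R1: green, grey, violet → 587; orange ×10^3 → 587000 Ω.
R2: grey, grey → 88; orange ×10^3 → 88000 Ω.
Series: 587000 + 88000 = 675000 Ω.

675000 Ω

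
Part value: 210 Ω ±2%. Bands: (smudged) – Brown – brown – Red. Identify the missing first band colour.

210 Ω = 21 × 10^1.
The first band gives digit 2 of the significand, and 2 is red.

red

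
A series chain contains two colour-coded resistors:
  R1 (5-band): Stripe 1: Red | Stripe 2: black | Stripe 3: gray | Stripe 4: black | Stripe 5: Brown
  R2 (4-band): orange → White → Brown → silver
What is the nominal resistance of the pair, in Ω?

R1: red, black, grey → 208; black ×1 → 208 Ω.
R2: orange, white → 39; brown ×10 → 390 Ω.
Series: 208 + 390 = 598 Ω.

598 Ω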